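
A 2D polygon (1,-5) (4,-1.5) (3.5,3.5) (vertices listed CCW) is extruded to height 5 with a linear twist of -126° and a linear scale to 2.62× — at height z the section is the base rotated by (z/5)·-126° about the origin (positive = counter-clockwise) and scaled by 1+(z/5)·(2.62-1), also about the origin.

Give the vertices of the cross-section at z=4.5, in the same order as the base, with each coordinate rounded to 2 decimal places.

t = z/height = 4.5/5 = 0.9
s = 1 + (scale-1)·z/height = 1 + (2.62-1)·4.5/5 = 2.458000
θ = twist·z/height = -126°·4.5/5 = -113.4000° = -1.979203 rad
cos θ = -0.397148, sin θ = -0.917755 (intermediates below are computed at full precision and shown rounded to 5 d.p.)
v1: (1,-5) → rotate → (-4.98592,1.06798) → ×s → (-12.25539,2.62511) → (-12.26,2.63)
v2: (4,-1.5) → rotate → (-2.96522,-3.07530) → ×s → (-7.28852,-7.55908) → (-7.29,-7.56)
v3: (3.5,3.5) → rotate → (1.82212,-4.60216) → ×s → (4.47878,-11.31211) → (4.48,-11.31)

Cross-section at z=4.5: (-12.26,2.63) (-7.29,-7.56) (4.48,-11.31)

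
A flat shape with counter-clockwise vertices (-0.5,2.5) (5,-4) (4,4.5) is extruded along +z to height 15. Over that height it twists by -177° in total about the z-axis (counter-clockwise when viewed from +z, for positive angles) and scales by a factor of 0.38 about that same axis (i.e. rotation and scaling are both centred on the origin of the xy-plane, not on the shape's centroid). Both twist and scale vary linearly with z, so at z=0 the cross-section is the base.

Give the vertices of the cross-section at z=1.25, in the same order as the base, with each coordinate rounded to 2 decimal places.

Cross-section at z=1.25: (0.15,2.41) (3.62,-4.88) (4.75,3.16)

t = z/height = 1.25/15 = 0.0833333
s = 1 + (scale-1)·z/height = 1 + (0.38-1)·1.25/15 = 0.948333
θ = twist·z/height = -177°·1.25/15 = -14.7500° = -0.257436 rad
cos θ = 0.967046, sin θ = -0.254602 (intermediates below are computed at full precision and shown rounded to 5 d.p.)
v1: (-0.5,2.5) → rotate → (0.15298,2.54492) → ×s → (0.14508,2.41343) → (0.15,2.41)
v2: (5,-4) → rotate → (3.81682,-5.14119) → ×s → (3.61962,-4.87557) → (3.62,-4.88)
v3: (4,4.5) → rotate → (5.01389,3.33330) → ×s → (4.75484,3.16108) → (4.75,3.16)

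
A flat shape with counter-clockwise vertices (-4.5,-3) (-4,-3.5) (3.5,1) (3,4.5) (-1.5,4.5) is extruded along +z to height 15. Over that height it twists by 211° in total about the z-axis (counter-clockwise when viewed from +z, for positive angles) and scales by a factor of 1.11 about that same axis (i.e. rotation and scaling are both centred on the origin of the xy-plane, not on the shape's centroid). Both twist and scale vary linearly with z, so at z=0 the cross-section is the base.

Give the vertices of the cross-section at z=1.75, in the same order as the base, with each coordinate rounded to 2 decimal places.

Cross-section at z=1.75: (-2.88,-4.66) (-2.21,-4.91) (2.80,2.40) (0.86,5.41) (-3.28,3.51)

t = z/height = 1.75/15 = 0.116667
s = 1 + (scale-1)·z/height = 1 + (1.11-1)·1.75/15 = 1.012833
θ = twist·z/height = 211°·1.75/15 = 24.6167° = 0.429642 rad
cos θ = 0.909115, sin θ = 0.416545 (intermediates below are computed at full precision and shown rounded to 5 d.p.)
v1: (-4.5,-3) → rotate → (-2.84138,-4.60180) → ×s → (-2.87785,-4.66086) → (-2.88,-4.66)
v2: (-4,-3.5) → rotate → (-2.17855,-4.84808) → ×s → (-2.20651,-4.91030) → (-2.21,-4.91)
v3: (3.5,1) → rotate → (2.76536,2.36702) → ×s → (2.80085,2.39740) → (2.80,2.40)
v4: (3,4.5) → rotate → (0.85289,5.34065) → ×s → (0.86384,5.40919) → (0.86,5.41)
v5: (-1.5,4.5) → rotate → (-3.23813,3.46620) → ×s → (-3.27968,3.51068) → (-3.28,3.51)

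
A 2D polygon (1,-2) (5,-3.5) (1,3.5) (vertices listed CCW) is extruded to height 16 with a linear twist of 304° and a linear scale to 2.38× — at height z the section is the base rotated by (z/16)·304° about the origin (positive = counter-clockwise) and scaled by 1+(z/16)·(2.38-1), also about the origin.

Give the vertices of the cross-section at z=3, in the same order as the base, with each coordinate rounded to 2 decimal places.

t = z/height = 3/16 = 0.1875
s = 1 + (scale-1)·z/height = 1 + (2.38-1)·3/16 = 1.258750
θ = twist·z/height = 304°·3/16 = 57.0000° = 0.994838 rad
cos θ = 0.544639, sin θ = 0.838671 (intermediates below are computed at full precision and shown rounded to 5 d.p.)
v1: (1,-2) → rotate → (2.22198,-0.25061) → ×s → (2.79692,-0.31545) → (2.80,-0.32)
v2: (5,-3.5) → rotate → (5.65854,2.28712) → ×s → (7.12269,2.87891) → (7.12,2.88)
v3: (1,3.5) → rotate → (-2.39071,2.74491) → ×s → (-3.00930,3.45515) → (-3.01,3.46)

Cross-section at z=3: (2.80,-0.32) (7.12,2.88) (-3.01,3.46)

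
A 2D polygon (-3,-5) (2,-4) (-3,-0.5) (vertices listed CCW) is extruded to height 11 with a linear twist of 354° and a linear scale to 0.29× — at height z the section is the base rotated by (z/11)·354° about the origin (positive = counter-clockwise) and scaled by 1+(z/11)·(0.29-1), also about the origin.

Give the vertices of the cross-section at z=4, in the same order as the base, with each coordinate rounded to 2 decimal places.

Cross-section at z=4: (4.29,0.58) (1.39,3.01) (1.68,-1.50)

t = z/height = 4/11 = 0.363636
s = 1 + (scale-1)·z/height = 1 + (0.29-1)·4/11 = 0.741818
θ = twist·z/height = 354°·4/11 = 128.7273° = 2.246715 rad
cos θ = -0.625614, sin θ = 0.780133 (intermediates below are computed at full precision and shown rounded to 5 d.p.)
v1: (-3,-5) → rotate → (5.77751,0.78767) → ×s → (4.28586,0.58431) → (4.29,0.58)
v2: (2,-4) → rotate → (1.86930,4.06272) → ×s → (1.38668,3.01380) → (1.39,3.01)
v3: (-3,-0.5) → rotate → (2.26691,-2.02759) → ×s → (1.68163,-1.50410) → (1.68,-1.50)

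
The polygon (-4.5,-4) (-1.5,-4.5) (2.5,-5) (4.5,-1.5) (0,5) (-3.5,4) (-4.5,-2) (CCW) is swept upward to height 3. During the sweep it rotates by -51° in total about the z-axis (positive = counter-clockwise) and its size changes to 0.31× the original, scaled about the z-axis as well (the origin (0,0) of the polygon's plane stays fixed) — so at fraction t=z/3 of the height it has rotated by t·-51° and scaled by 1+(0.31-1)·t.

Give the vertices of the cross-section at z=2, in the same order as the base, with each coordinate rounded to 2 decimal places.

t = z/height = 2/3 = 0.666667
s = 1 + (scale-1)·z/height = 1 + (0.31-1)·2/3 = 0.540000
θ = twist·z/height = -51°·2/3 = -34.0000° = -0.593412 rad
cos θ = 0.829038, sin θ = -0.559193 (intermediates below are computed at full precision and shown rounded to 5 d.p.)
v1: (-4.5,-4) → rotate → (-5.96744,-0.79978) → ×s → (-3.22242,-0.43188) → (-3.22,-0.43)
v2: (-1.5,-4.5) → rotate → (-3.75992,-2.89188) → ×s → (-2.03036,-1.56162) → (-2.03,-1.56)
v3: (2.5,-5) → rotate → (-0.72337,-5.54317) → ×s → (-0.39062,-2.99331) → (-0.39,-2.99)
v4: (4.5,-1.5) → rotate → (2.89188,-3.75992) → ×s → (1.56162,-2.03036) → (1.56,-2.03)
v5: (0,5) → rotate → (2.79596,4.14519) → ×s → (1.50982,2.23840) → (1.51,2.24)
v6: (-3.5,4) → rotate → (-0.66486,5.27333) → ×s → (-0.35902,2.84760) → (-0.36,2.85)
v7: (-4.5,-2) → rotate → (-4.84905,0.85829) → ×s → (-2.61849,0.46348) → (-2.62,0.46)

Cross-section at z=2: (-3.22,-0.43) (-2.03,-1.56) (-0.39,-2.99) (1.56,-2.03) (1.51,2.24) (-0.36,2.85) (-2.62,0.46)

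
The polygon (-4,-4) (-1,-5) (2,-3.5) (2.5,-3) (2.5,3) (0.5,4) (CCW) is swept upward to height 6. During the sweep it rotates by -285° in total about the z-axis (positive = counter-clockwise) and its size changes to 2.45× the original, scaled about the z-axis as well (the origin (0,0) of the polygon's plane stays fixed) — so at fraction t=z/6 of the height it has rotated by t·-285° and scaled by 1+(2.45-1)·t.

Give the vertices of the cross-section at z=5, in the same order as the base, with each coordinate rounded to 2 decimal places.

Cross-section at z=5: (12.20,-2.70) (10.50,4.07) (4.15,7.88) (2.62,8.22) (-8.55,1.10) (-8.04,-3.81)

t = z/height = 5/6 = 0.833333
s = 1 + (scale-1)·z/height = 1 + (2.45-1)·5/6 = 2.208333
θ = twist·z/height = -285°·5/6 = -237.5000° = -4.145157 rad
cos θ = -0.537300, sin θ = 0.843391 (intermediates below are computed at full precision and shown rounded to 5 d.p.)
v1: (-4,-4) → rotate → (5.52276,-1.22437) → ×s → (12.19610,-2.70381) → (12.20,-2.70)
v2: (-1,-5) → rotate → (4.75426,1.84311) → ×s → (10.49898,4.07019) → (10.50,4.07)
v3: (2,-3.5) → rotate → (1.87727,3.56733) → ×s → (4.14564,7.87786) → (4.15,7.88)
v4: (2.5,-3) → rotate → (1.18693,3.72038) → ×s → (2.62113,8.21583) → (2.62,8.22)
v5: (2.5,3) → rotate → (-3.87342,0.49658) → ×s → (-8.55381,1.09661) → (-8.55,1.10)
v6: (0.5,4) → rotate → (-3.64222,-1.72750) → ×s → (-8.04323,-3.81490) → (-8.04,-3.81)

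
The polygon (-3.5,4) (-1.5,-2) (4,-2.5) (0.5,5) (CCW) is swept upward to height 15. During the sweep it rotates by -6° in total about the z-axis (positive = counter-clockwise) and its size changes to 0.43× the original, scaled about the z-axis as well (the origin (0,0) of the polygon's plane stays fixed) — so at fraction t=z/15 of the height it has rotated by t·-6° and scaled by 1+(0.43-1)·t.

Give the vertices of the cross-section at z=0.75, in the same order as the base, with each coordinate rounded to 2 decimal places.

t = z/height = 0.75/15 = 0.05
s = 1 + (scale-1)·z/height = 1 + (0.43-1)·0.75/15 = 0.971500
θ = twist·z/height = -6°·0.75/15 = -0.3000° = -0.005236 rad
cos θ = 0.999986, sin θ = -0.005236 (intermediates below are computed at full precision and shown rounded to 5 d.p.)
v1: (-3.5,4) → rotate → (-3.47901,4.01827) → ×s → (-3.37986,3.90375) → (-3.38,3.90)
v2: (-1.5,-2) → rotate → (-1.51045,-1.99212) → ×s → (-1.46740,-1.93534) → (-1.47,-1.94)
v3: (4,-2.5) → rotate → (3.98686,-2.52091) → ×s → (3.87323,-2.44906) → (3.87,-2.45)
v4: (0.5,5) → rotate → (0.52617,4.99731) → ×s → (0.51118,4.85489) → (0.51,4.85)

Cross-section at z=0.75: (-3.38,3.90) (-1.47,-1.94) (3.87,-2.45) (0.51,4.85)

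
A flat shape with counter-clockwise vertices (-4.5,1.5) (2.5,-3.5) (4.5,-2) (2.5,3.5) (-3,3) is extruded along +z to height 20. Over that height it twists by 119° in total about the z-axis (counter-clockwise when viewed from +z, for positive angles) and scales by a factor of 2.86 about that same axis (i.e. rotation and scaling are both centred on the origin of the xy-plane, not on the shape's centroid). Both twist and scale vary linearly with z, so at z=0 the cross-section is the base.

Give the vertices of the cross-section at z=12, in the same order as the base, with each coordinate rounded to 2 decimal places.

t = z/height = 12/20 = 0.6
s = 1 + (scale-1)·z/height = 1 + (2.86-1)·12/20 = 2.116000
θ = twist·z/height = 119°·12/20 = 71.4000° = 1.246165 rad
cos θ = 0.318959, sin θ = 0.947768 (intermediates below are computed at full precision and shown rounded to 5 d.p.)
v1: (-4.5,1.5) → rotate → (-2.85697,-3.78652) → ×s → (-6.04535,-8.01227) → (-6.05,-8.01)
v2: (2.5,-3.5) → rotate → (4.11459,1.25306) → ×s → (8.70647,2.65148) → (8.71,2.65)
v3: (4.5,-2) → rotate → (3.33085,3.62704) → ×s → (7.04809,7.67482) → (7.05,7.67)
v4: (2.5,3.5) → rotate → (-2.51979,3.48578) → ×s → (-5.33188,7.37591) → (-5.33,7.38)
v5: (-3,3) → rotate → (-3.80018,-1.88643) → ×s → (-8.04119,-3.99168) → (-8.04,-3.99)

Cross-section at z=12: (-6.05,-8.01) (8.71,2.65) (7.05,7.67) (-5.33,7.38) (-8.04,-3.99)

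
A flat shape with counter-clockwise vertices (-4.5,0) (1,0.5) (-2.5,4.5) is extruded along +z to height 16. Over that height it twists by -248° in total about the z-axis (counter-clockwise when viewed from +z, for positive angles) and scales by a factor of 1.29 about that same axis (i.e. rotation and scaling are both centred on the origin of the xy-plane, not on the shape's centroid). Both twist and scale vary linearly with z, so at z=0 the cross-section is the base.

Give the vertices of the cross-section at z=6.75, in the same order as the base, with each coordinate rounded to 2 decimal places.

Cross-section at z=6.75: (1.28,4.89) (0.26,-1.23) (5.60,1.44)

t = z/height = 6.75/16 = 0.421875
s = 1 + (scale-1)·z/height = 1 + (1.29-1)·6.75/16 = 1.122344
θ = twist·z/height = -248°·6.75/16 = -104.6250° = -1.826051 rad
cos θ = -0.252492, sin θ = -0.967599 (intermediates below are computed at full precision and shown rounded to 5 d.p.)
v1: (-4.5,0) → rotate → (1.13621,4.35420) → ×s → (1.27522,4.88690) → (1.28,4.89)
v2: (1,0.5) → rotate → (0.23131,-1.09384) → ×s → (0.25961,-1.22767) → (0.26,-1.23)
v3: (-2.5,4.5) → rotate → (4.98542,1.28279) → ×s → (5.59536,1.43973) → (5.60,1.44)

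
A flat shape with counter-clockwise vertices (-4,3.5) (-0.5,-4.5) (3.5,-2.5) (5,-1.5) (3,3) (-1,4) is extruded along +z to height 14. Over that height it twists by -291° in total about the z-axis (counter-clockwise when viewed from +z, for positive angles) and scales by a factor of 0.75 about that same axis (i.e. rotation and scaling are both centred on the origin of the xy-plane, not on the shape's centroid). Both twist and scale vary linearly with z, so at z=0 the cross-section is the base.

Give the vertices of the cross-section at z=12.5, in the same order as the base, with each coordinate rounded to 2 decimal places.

t = z/height = 12.5/14 = 0.892857
s = 1 + (scale-1)·z/height = 1 + (0.75-1)·12.5/14 = 0.776786
θ = twist·z/height = -291°·12.5/14 = -259.8214° = -4.534739 rad
cos θ = -0.176717, sin θ = 0.984262 (intermediates below are computed at full precision and shown rounded to 5 d.p.)
v1: (-4,3.5) → rotate → (-2.73805,-4.55556) → ×s → (-2.12688,-3.53869) → (-2.13,-3.54)
v2: (-0.5,-4.5) → rotate → (4.51754,0.30309) → ×s → (3.50916,0.23544) → (3.51,0.24)
v3: (3.5,-2.5) → rotate → (1.84215,3.88671) → ×s → (1.43095,3.01914) → (1.43,3.02)
v4: (5,-1.5) → rotate → (0.59281,5.18638) → ×s → (0.46049,4.02871) → (0.46,4.03)
v5: (3,3) → rotate → (-3.48294,2.42264) → ×s → (-2.70549,1.88187) → (-2.71,1.88)
v6: (-1,4) → rotate → (-3.76033,-1.69113) → ×s → (-2.92097,-1.31364) → (-2.92,-1.31)

Cross-section at z=12.5: (-2.13,-3.54) (3.51,0.24) (1.43,3.02) (0.46,4.03) (-2.71,1.88) (-2.92,-1.31)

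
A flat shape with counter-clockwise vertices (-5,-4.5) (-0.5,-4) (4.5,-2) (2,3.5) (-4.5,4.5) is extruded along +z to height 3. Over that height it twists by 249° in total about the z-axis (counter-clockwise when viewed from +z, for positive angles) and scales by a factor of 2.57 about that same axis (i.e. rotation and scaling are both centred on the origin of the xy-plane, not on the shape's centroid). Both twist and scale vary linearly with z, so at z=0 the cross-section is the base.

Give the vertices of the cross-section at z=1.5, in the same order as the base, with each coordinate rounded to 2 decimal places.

Cross-section at z=1.5: (11.67,-2.81) (6.39,3.31) (-1.61,8.64) (-7.17,-0.60) (-2.07,-11.17)

t = z/height = 1.5/3 = 0.5
s = 1 + (scale-1)·z/height = 1 + (2.57-1)·1.5/3 = 1.785000
θ = twist·z/height = 249°·1.5/3 = 124.5000° = 2.172935 rad
cos θ = -0.566406, sin θ = 0.824126 (intermediates below are computed at full precision and shown rounded to 5 d.p.)
v1: (-5,-4.5) → rotate → (6.54060,-1.57180) → ×s → (11.67497,-2.80567) → (11.67,-2.81)
v2: (-0.5,-4) → rotate → (3.57971,1.85356) → ×s → (6.38978,3.30861) → (6.39,3.31)
v3: (4.5,-2) → rotate → (-0.90058,4.84138) → ×s → (-1.60753,8.64186) → (-1.61,8.64)
v4: (2,3.5) → rotate → (-4.01725,-0.33417) → ×s → (-7.17080,-0.59649) → (-7.17,-0.60)
v5: (-4.5,4.5) → rotate → (-1.15974,-6.25740) → ×s → (-2.07014,-11.16945) → (-2.07,-11.17)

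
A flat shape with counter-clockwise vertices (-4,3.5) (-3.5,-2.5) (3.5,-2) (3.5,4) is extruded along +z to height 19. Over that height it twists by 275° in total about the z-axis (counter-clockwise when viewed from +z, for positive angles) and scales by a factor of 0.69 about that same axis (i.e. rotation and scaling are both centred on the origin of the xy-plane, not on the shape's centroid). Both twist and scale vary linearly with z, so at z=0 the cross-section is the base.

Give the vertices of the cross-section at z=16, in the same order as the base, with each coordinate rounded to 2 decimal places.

Cross-section at z=16: (3.86,0.71) (0.16,3.17) (-2.77,-1.11) (0.71,-3.86)

t = z/height = 16/19 = 0.842105
s = 1 + (scale-1)·z/height = 1 + (0.69-1)·16/19 = 0.738947
θ = twist·z/height = 275°·16/19 = 231.5789° = 4.041815 rad
cos θ = -0.621436, sin θ = -0.783465 (intermediates below are computed at full precision and shown rounded to 5 d.p.)
v1: (-4,3.5) → rotate → (5.22787,0.95884) → ×s → (3.86312,0.70853) → (3.86,0.71)
v2: (-3.5,-2.5) → rotate → (0.21636,4.29572) → ×s → (0.15988,3.17431) → (0.16,3.17)
v3: (3.5,-2) → rotate → (-3.74196,-1.49926) → ×s → (-2.76511,-1.10787) → (-2.77,-1.11)
v4: (3.5,4) → rotate → (0.95884,-5.22787) → ×s → (0.70853,-3.86312) → (0.71,-3.86)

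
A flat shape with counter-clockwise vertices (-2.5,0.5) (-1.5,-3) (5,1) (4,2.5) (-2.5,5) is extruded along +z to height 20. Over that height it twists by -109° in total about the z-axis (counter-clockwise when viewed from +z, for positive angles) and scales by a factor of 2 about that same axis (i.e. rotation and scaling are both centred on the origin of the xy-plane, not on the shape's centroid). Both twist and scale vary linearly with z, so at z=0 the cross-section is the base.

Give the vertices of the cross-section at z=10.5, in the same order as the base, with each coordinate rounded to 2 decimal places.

Cross-section at z=10.5: (-1.42,3.62) (-5.08,-0.55) (5.41,-5.59) (6.51,-3.07) (4.35,7.33)

t = z/height = 10.5/20 = 0.525
s = 1 + (scale-1)·z/height = 1 + (2-1)·10.5/20 = 1.525000
θ = twist·z/height = -109°·10.5/20 = -57.2250° = -0.998765 rad
cos θ = 0.541341, sin θ = -0.840803 (intermediates below are computed at full precision and shown rounded to 5 d.p.)
v1: (-2.5,0.5) → rotate → (-0.93295,2.37268) → ×s → (-1.42275,3.61833) → (-1.42,3.62)
v2: (-1.5,-3) → rotate → (-3.33442,-0.36282) → ×s → (-5.08499,-0.55330) → (-5.08,-0.55)
v3: (5,1) → rotate → (3.54751,-3.66267) → ×s → (5.40995,-5.58558) → (5.41,-5.59)
v4: (4,2.5) → rotate → (4.26737,-2.00986) → ×s → (6.50774,-3.06503) → (6.51,-3.07)
v5: (-2.5,5) → rotate → (2.85066,4.80871) → ×s → (4.34726,7.33329) → (4.35,7.33)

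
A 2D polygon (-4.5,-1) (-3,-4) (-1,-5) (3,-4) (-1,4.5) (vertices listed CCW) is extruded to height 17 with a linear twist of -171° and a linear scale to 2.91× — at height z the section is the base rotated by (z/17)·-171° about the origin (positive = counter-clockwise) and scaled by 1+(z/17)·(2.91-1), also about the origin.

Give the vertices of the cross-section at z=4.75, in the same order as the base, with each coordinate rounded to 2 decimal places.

t = z/height = 4.75/17 = 0.279412
s = 1 + (scale-1)·z/height = 1 + (2.91-1)·4.75/17 = 1.533676
θ = twist·z/height = -171°·4.75/17 = -47.7794° = -0.833908 rad
cos θ = 0.671987, sin θ = -0.740563 (intermediates below are computed at full precision and shown rounded to 5 d.p.)
v1: (-4.5,-1) → rotate → (-3.76450,2.66055) → ×s → (-5.77353,4.08042) → (-5.77,4.08)
v2: (-3,-4) → rotate → (-4.97821,-0.46626) → ×s → (-7.63497,-0.71509) → (-7.63,-0.72)
v3: (-1,-5) → rotate → (-4.37480,-2.61937) → ×s → (-6.70953,-4.01727) → (-6.71,-4.02)
v4: (3,-4) → rotate → (-0.94629,-4.90964) → ×s → (-1.45131,-7.52979) → (-1.45,-7.53)
v5: (-1,4.5) → rotate → (2.66055,3.76450) → ×s → (4.08042,5.77353) → (4.08,5.77)

Cross-section at z=4.75: (-5.77,4.08) (-7.63,-0.72) (-6.71,-4.02) (-1.45,-7.53) (4.08,5.77)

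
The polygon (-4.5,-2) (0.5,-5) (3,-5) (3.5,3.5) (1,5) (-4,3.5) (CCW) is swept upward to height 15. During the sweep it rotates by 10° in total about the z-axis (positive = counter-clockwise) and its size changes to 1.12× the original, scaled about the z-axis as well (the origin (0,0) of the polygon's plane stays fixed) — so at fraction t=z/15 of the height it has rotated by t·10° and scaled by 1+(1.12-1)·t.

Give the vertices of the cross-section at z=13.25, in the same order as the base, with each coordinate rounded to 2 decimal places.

t = z/height = 13.25/15 = 0.883333
s = 1 + (scale-1)·z/height = 1 + (1.12-1)·13.25/15 = 1.106000
θ = twist·z/height = 10°·13.25/15 = 8.8333° = 0.154171 rad
cos θ = 0.988139, sin θ = 0.153561 (intermediates below are computed at full precision and shown rounded to 5 d.p.)
v1: (-4.5,-2) → rotate → (-4.13950,-2.66730) → ×s → (-4.57829,-2.95004) → (-4.58,-2.95)
v2: (0.5,-5) → rotate → (1.26187,-4.86392) → ×s → (1.39563,-5.37949) → (1.40,-5.38)
v3: (3,-5) → rotate → (3.73222,-4.48001) → ×s → (4.12784,-4.95490) → (4.13,-4.95)
v4: (3.5,3.5) → rotate → (2.92102,3.99595) → ×s → (3.23065,4.41952) → (3.23,4.42)
v5: (1,5) → rotate → (0.22034,5.09426) → ×s → (0.24369,5.63425) → (0.24,5.63)
v6: (-4,3.5) → rotate → (-4.49002,2.84424) → ×s → (-4.96596,3.14573) → (-4.97,3.15)

Cross-section at z=13.25: (-4.58,-2.95) (1.40,-5.38) (4.13,-4.95) (3.23,4.42) (0.24,5.63) (-4.97,3.15)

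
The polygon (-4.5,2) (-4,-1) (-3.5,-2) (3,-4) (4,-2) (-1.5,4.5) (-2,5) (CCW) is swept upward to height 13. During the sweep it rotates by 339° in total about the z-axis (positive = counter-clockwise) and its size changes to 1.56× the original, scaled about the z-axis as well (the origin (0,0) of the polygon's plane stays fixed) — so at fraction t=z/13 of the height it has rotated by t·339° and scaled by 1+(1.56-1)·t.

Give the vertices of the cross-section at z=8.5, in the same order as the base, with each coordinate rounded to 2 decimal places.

t = z/height = 8.5/13 = 0.653846
s = 1 + (scale-1)·z/height = 1 + (1.56-1)·8.5/13 = 1.366154
θ = twist·z/height = 339°·8.5/13 = 221.6538° = 3.868589 rad
cos θ = -0.747174, sin θ = -0.664629 (intermediates below are computed at full precision and shown rounded to 5 d.p.)
v1: (-4.5,2) → rotate → (4.69154,1.49648) → ×s → (6.40936,2.04442) → (6.41,2.04)
v2: (-4,-1) → rotate → (2.32407,3.40569) → ×s → (3.17503,4.65269) → (3.18,4.65)
v3: (-3.5,-2) → rotate → (1.28585,3.82055) → ×s → (1.75667,5.21946) → (1.76,5.22)
v4: (3,-4) → rotate → (-4.90004,0.99481) → ×s → (-6.69420,1.35906) → (-6.69,1.36)
v5: (4,-2) → rotate → (-4.31795,-1.16417) → ×s → (-5.89899,-1.59043) → (-5.90,-1.59)
v6: (-1.5,4.5) → rotate → (4.11159,-2.36534) → ×s → (5.61706,-3.23142) → (5.62,-3.23)
v7: (-2,5) → rotate → (4.81749,-2.40661) → ×s → (6.58143,-3.28780) → (6.58,-3.29)

Cross-section at z=8.5: (6.41,2.04) (3.18,4.65) (1.76,5.22) (-6.69,1.36) (-5.90,-1.59) (5.62,-3.23) (6.58,-3.29)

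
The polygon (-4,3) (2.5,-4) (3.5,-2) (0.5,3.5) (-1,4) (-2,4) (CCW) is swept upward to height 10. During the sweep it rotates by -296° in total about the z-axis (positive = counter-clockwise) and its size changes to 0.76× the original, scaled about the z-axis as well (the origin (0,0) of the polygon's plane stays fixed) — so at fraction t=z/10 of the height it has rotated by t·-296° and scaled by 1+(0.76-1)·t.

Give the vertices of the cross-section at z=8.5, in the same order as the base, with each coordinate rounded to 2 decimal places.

t = z/height = 8.5/10 = 0.85
s = 1 + (scale-1)·z/height = 1 + (0.76-1)·8.5/10 = 0.796000
θ = twist·z/height = -296°·8.5/10 = -251.6000° = -4.391248 rad
cos θ = -0.315649, sin θ = 0.948876 (intermediates below are computed at full precision and shown rounded to 5 d.p.)
v1: (-4,3) → rotate → (-1.58403,-4.74245) → ×s → (-1.26089,-3.77499) → (-1.26,-3.77)
v2: (2.5,-4) → rotate → (3.00638,3.63479) → ×s → (2.39308,2.89329) → (2.39,2.89)
v3: (3.5,-2) → rotate → (0.79298,3.95236) → ×s → (0.63121,3.14608) → (0.63,3.15)
v4: (0.5,3.5) → rotate → (-3.47889,-0.63033) → ×s → (-2.76920,-0.50175) → (-2.77,-0.50)
v5: (-1,4) → rotate → (-3.47986,-2.21147) → ×s → (-2.76996,-1.76033) → (-2.77,-1.76)
v6: (-2,4) → rotate → (-3.16421,-3.16035) → ×s → (-2.51871,-2.51564) → (-2.52,-2.52)

Cross-section at z=8.5: (-1.26,-3.77) (2.39,2.89) (0.63,3.15) (-2.77,-0.50) (-2.77,-1.76) (-2.52,-2.52)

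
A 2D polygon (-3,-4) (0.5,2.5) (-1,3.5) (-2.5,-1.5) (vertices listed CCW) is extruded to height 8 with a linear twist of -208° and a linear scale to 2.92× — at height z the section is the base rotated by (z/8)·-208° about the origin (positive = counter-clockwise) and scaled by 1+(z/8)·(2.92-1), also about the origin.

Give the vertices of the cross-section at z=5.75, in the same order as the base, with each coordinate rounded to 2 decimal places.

Cross-section at z=5.75: (1.32,11.83) (1.99,-5.73) (6.28,-5.97) (3.31,6.10)

t = z/height = 5.75/8 = 0.71875
s = 1 + (scale-1)·z/height = 1 + (2.92-1)·5.75/8 = 2.380000
θ = twist·z/height = -208°·5.75/8 = -149.5000° = -2.609267 rad
cos θ = -0.861629, sin θ = -0.507538 (intermediates below are computed at full precision and shown rounded to 5 d.p.)
v1: (-3,-4) → rotate → (0.55473,4.96913) → ×s → (1.32027,11.82653) → (1.32,11.83)
v2: (0.5,2.5) → rotate → (0.83803,-2.40784) → ×s → (1.99451,-5.73066) → (1.99,-5.73)
v3: (-1,3.5) → rotate → (2.63801,-2.50816) → ×s → (6.27847,-5.96943) → (6.28,-5.97)
v4: (-2.5,-1.5) → rotate → (1.39277,2.56129) → ×s → (3.31478,6.09587) → (3.31,6.10)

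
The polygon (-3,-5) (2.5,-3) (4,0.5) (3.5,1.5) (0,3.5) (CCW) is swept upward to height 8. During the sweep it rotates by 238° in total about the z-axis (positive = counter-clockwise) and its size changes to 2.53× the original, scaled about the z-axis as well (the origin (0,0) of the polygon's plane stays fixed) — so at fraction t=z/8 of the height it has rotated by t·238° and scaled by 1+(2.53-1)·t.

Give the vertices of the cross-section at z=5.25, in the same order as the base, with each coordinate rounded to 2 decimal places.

t = z/height = 5.25/8 = 0.65625
s = 1 + (scale-1)·z/height = 1 + (2.53-1)·5.25/8 = 2.004063
θ = twist·z/height = 238°·5.25/8 = 156.1875° = 2.725986 rad
cos θ = -0.914872, sin θ = 0.403745 (intermediates below are computed at full precision and shown rounded to 5 d.p.)
v1: (-3,-5) → rotate → (4.76334,3.36312) → ×s → (9.54603,6.73991) → (9.55,6.74)
v2: (2.5,-3) → rotate → (-1.07594,3.75398) → ×s → (-2.15626,7.52320) → (-2.16,7.52)
v3: (4,0.5) → rotate → (-3.86136,1.15754) → ×s → (-7.73840,2.31979) → (-7.74,2.32)
v4: (3.5,1.5) → rotate → (-3.80767,0.04080) → ×s → (-7.63080,0.08177) → (-7.63,0.08)
v5: (0,3.5) → rotate → (-1.41311,-3.20205) → ×s → (-2.83196,-6.41711) → (-2.83,-6.42)

Cross-section at z=5.25: (9.55,6.74) (-2.16,7.52) (-7.74,2.32) (-7.63,0.08) (-2.83,-6.42)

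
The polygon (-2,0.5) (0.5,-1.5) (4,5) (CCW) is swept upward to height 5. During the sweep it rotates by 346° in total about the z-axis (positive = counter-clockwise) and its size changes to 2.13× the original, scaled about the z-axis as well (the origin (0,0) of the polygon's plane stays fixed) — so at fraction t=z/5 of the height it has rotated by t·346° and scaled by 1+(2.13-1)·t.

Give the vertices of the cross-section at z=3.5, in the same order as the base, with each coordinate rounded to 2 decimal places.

t = z/height = 3.5/5 = 0.7
s = 1 + (scale-1)·z/height = 1 + (2.13-1)·3.5/5 = 1.791000
θ = twist·z/height = 346°·3.5/5 = 242.2000° = 4.227187 rad
cos θ = -0.466387, sin θ = -0.884581 (intermediates below are computed at full precision and shown rounded to 5 d.p.)
v1: (-2,0.5) → rotate → (1.37506,1.53597) → ×s → (2.46274,2.75092) → (2.46,2.75)
v2: (0.5,-1.5) → rotate → (-1.56006,0.25729) → ×s → (-2.79408,0.46081) → (-2.79,0.46)
v3: (4,5) → rotate → (2.55736,-5.87026) → ×s → (4.58023,-10.51363) → (4.58,-10.51)

Cross-section at z=3.5: (2.46,2.75) (-2.79,0.46) (4.58,-10.51)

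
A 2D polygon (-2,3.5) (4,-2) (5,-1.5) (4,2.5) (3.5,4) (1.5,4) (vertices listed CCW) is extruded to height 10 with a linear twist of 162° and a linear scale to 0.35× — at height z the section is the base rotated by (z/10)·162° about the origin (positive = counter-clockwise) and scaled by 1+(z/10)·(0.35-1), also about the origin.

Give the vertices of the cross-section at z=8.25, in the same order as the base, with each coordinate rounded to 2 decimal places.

t = z/height = 8.25/10 = 0.825
s = 1 + (scale-1)·z/height = 1 + (0.35-1)·8.25/10 = 0.463750
θ = twist·z/height = 162°·8.25/10 = 133.6500° = 2.332633 rad
cos θ = -0.690251, sin θ = 0.723570 (intermediates below are computed at full precision and shown rounded to 5 d.p.)
v1: (-2,3.5) → rotate → (-1.15199,-3.86302) → ×s → (-0.53424,-1.79148) → (-0.53,-1.79)
v2: (4,-2) → rotate → (-1.31387,4.27478) → ×s → (-0.60931,1.98243) → (-0.61,1.98)
v3: (5,-1.5) → rotate → (-2.36590,4.65323) → ×s → (-1.09719,2.15793) → (-1.10,2.16)
v4: (4,2.5) → rotate → (-4.56993,1.16865) → ×s → (-2.11930,0.54196) → (-2.12,0.54)
v5: (3.5,4) → rotate → (-5.31016,-0.22851) → ×s → (-2.46259,-0.10597) → (-2.46,-0.11)
v6: (1.5,4) → rotate → (-3.92966,-1.67565) → ×s → (-1.82238,-0.77708) → (-1.82,-0.78)

Cross-section at z=8.25: (-0.53,-1.79) (-0.61,1.98) (-1.10,2.16) (-2.12,0.54) (-2.46,-0.11) (-1.82,-0.78)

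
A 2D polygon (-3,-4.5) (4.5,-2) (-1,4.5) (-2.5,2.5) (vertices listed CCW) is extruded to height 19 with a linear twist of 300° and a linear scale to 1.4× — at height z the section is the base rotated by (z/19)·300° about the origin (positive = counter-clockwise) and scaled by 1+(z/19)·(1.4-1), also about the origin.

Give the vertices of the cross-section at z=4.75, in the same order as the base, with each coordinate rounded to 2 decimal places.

Cross-section at z=4.75: (3.93,-4.47) (3.41,4.21) (-5.07,0.22) (-3.37,-1.94)

t = z/height = 4.75/19 = 0.25
s = 1 + (scale-1)·z/height = 1 + (1.4-1)·4.75/19 = 1.100000
θ = twist·z/height = 300°·4.75/19 = 75.0000° = 1.308997 rad
cos θ = 0.258819, sin θ = 0.965926 (intermediates below are computed at full precision and shown rounded to 5 d.p.)
v1: (-3,-4.5) → rotate → (3.57021,-4.06246) → ×s → (3.92723,-4.46871) → (3.93,-4.47)
v2: (4.5,-2) → rotate → (3.09654,3.82903) → ×s → (3.40619,4.21193) → (3.41,4.21)
v3: (-1,4.5) → rotate → (-4.60549,0.19876) → ×s → (-5.06603,0.21864) → (-5.07,0.22)
v4: (-2.5,2.5) → rotate → (-3.06186,-1.76777) → ×s → (-3.36805,-1.94454) → (-3.37,-1.94)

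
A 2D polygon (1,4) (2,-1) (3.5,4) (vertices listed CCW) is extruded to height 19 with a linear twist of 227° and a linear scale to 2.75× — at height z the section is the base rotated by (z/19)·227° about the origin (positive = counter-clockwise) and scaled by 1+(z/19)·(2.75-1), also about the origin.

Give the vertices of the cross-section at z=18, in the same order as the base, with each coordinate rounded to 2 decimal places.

t = z/height = 18/19 = 0.947368
s = 1 + (scale-1)·z/height = 1 + (2.75-1)·18/19 = 2.657895
θ = twist·z/height = 227°·18/19 = 215.0526° = 3.753376 rad
cos θ = -0.818625, sin θ = -0.574329 (intermediates below are computed at full precision and shown rounded to 5 d.p.)
v1: (1,4) → rotate → (1.47869,-3.84883) → ×s → (3.93020,-10.22978) → (3.93,-10.23)
v2: (2,-1) → rotate → (-2.21158,-0.33003) → ×s → (-5.87814,-0.87719) → (-5.88,-0.88)
v3: (3.5,4) → rotate → (-0.56787,-5.28465) → ×s → (-1.50934,-14.04604) → (-1.51,-14.05)

Cross-section at z=18: (3.93,-10.23) (-5.88,-0.88) (-1.51,-14.05)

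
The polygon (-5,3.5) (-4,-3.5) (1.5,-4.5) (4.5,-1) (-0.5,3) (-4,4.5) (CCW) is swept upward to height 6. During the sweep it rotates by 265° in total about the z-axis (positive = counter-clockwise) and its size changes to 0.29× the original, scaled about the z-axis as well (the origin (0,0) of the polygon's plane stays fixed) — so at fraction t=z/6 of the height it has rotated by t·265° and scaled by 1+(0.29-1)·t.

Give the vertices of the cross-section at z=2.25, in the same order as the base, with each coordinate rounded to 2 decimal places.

Cross-section at z=2.25: (-1.94,-4.04) (3.01,-2.48) (3.08,1.62) (0.19,3.38) (-2.11,-0.72) (-2.78,-3.43)

t = z/height = 2.25/6 = 0.375
s = 1 + (scale-1)·z/height = 1 + (0.29-1)·2.25/6 = 0.733750
θ = twist·z/height = 265°·2.25/6 = 99.3750° = 1.734421 rad
cos θ = -0.162895, sin θ = 0.986643 (intermediates below are computed at full precision and shown rounded to 5 d.p.)
v1: (-5,3.5) → rotate → (-2.63877,-5.50335) → ×s → (-1.93620,-4.03808) → (-1.94,-4.04)
v2: (-4,-3.5) → rotate → (4.10483,-3.37644) → ×s → (3.01192,-2.47746) → (3.01,-2.48)
v3: (1.5,-4.5) → rotate → (4.19555,2.21299) → ×s → (3.07849,1.62378) → (3.08,1.62)
v4: (4.5,-1) → rotate → (0.25361,4.60279) → ×s → (0.18609,3.37730) → (0.19,3.38)
v5: (-0.5,3) → rotate → (-2.87848,-0.98201) → ×s → (-2.11209,-0.72055) → (-2.11,-0.72)
v6: (-4,4.5) → rotate → (-3.78831,-4.67960) → ×s → (-2.77967,-3.43366) → (-2.78,-3.43)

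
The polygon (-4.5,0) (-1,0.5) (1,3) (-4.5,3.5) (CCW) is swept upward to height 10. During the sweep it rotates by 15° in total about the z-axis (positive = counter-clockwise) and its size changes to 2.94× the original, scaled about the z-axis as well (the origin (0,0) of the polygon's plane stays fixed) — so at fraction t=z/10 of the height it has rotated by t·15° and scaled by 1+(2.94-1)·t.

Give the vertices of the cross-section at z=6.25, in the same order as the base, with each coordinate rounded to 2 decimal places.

t = z/height = 6.25/10 = 0.625
s = 1 + (scale-1)·z/height = 1 + (2.94-1)·6.25/10 = 2.212500
θ = twist·z/height = 15°·6.25/10 = 9.3750° = 0.163625 rad
cos θ = 0.986643, sin θ = 0.162895 (intermediates below are computed at full precision and shown rounded to 5 d.p.)
v1: (-4.5,0) → rotate → (-4.43989,-0.73303) → ×s → (-9.82327,-1.62183) → (-9.82,-1.62)
v2: (-1,0.5) → rotate → (-1.06809,0.33043) → ×s → (-2.36315,0.73107) → (-2.36,0.73)
v3: (1,3) → rotate → (0.49796,3.12283) → ×s → (1.10173,6.90925) → (1.10,6.91)
v4: (-4.5,3.5) → rotate → (-5.01003,2.72022) → ×s → (-11.08469,6.01849) → (-11.08,6.02)

Cross-section at z=6.25: (-9.82,-1.62) (-2.36,0.73) (1.10,6.91) (-11.08,6.02)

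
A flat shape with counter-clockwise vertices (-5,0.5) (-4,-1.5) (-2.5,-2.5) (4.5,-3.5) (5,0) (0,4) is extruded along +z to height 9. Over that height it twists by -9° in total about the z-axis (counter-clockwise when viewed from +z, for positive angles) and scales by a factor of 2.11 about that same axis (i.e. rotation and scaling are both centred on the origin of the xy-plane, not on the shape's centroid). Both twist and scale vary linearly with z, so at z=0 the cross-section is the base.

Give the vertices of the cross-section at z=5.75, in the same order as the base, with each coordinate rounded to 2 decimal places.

t = z/height = 5.75/9 = 0.638889
s = 1 + (scale-1)·z/height = 1 + (2.11-1)·5.75/9 = 1.709167
θ = twist·z/height = -9°·5.75/9 = -5.7500° = -0.100356 rad
cos θ = 0.994969, sin θ = -0.100188 (intermediates below are computed at full precision and shown rounded to 5 d.p.)
v1: (-5,0.5) → rotate → (-4.92475,0.99842) → ×s → (-8.41722,1.70647) → (-8.42,1.71)
v2: (-4,-1.5) → rotate → (-4.13016,-1.09170) → ×s → (-7.05913,-1.86590) → (-7.06,-1.87)
v3: (-2.5,-2.5) → rotate → (-2.73789,-2.23695) → ×s → (-4.67951,-3.82332) → (-4.68,-3.82)
v4: (4.5,-3.5) → rotate → (4.12670,-3.93324) → ×s → (7.05322,-6.72256) → (7.05,-6.72)
v5: (5,0) → rotate → (4.97484,-0.50094) → ×s → (8.50284,-0.85619) → (8.50,-0.86)
v6: (0,4) → rotate → (0.40075,3.97987) → ×s → (0.68495,6.80227) → (0.68,6.80)

Cross-section at z=5.75: (-8.42,1.71) (-7.06,-1.87) (-4.68,-3.82) (7.05,-6.72) (8.50,-0.86) (0.68,6.80)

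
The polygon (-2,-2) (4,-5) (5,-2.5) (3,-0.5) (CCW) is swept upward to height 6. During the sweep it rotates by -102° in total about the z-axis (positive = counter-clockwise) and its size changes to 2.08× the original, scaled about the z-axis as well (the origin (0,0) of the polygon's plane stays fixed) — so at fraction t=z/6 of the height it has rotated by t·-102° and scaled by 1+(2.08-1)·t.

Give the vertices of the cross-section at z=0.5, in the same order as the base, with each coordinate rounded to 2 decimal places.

Cross-section at z=0.5: (-2.48,-1.83) (3.51,-6.03) (4.99,-3.50) (3.15,-1.02)

t = z/height = 0.5/6 = 0.0833333
s = 1 + (scale-1)·z/height = 1 + (2.08-1)·0.5/6 = 1.090000
θ = twist·z/height = -102°·0.5/6 = -8.5000° = -0.148353 rad
cos θ = 0.989016, sin θ = -0.147809 (intermediates below are computed at full precision and shown rounded to 5 d.p.)
v1: (-2,-2) → rotate → (-2.27365,-1.68241) → ×s → (-2.47828,-1.83383) → (-2.48,-1.83)
v2: (4,-5) → rotate → (3.21702,-5.53632) → ×s → (3.50655,-6.03459) → (3.51,-6.03)
v3: (5,-2.5) → rotate → (4.57556,-3.21159) → ×s → (4.98736,-3.50063) → (4.99,-3.50)
v4: (3,-0.5) → rotate → (2.89314,-0.93794) → ×s → (3.15353,-1.02235) → (3.15,-1.02)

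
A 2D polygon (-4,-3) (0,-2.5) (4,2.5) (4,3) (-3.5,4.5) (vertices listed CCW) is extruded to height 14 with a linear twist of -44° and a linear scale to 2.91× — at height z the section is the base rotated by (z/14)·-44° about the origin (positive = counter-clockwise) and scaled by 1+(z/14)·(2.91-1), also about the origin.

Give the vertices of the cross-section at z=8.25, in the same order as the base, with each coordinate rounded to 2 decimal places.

t = z/height = 8.25/14 = 0.589286
s = 1 + (scale-1)·z/height = 1 + (2.91-1)·8.25/14 = 2.125536
θ = twist·z/height = -44°·8.25/14 = -25.9286° = -0.452539 rad
cos θ = 0.899340, sin θ = -0.437250 (intermediates below are computed at full precision and shown rounded to 5 d.p.)
v1: (-4,-3) → rotate → (-4.90911,-0.94902) → ×s → (-10.43449,-2.01717) → (-10.43,-2.02)
v2: (0,-2.5) → rotate → (-1.09313,-2.24835) → ×s → (-2.32348,-4.77895) → (-2.32,-4.78)
v3: (4,2.5) → rotate → (4.69049,0.49935) → ×s → (9.96979,1.06138) → (9.97,1.06)
v4: (4,3) → rotate → (4.90911,0.94902) → ×s → (10.43449,2.01717) → (10.43,2.02)
v5: (-3.5,4.5) → rotate → (-1.18006,5.57741) → ×s → (-2.50827,11.85497) → (-2.51,11.85)

Cross-section at z=8.25: (-10.43,-2.02) (-2.32,-4.78) (9.97,1.06) (10.43,2.02) (-2.51,11.85)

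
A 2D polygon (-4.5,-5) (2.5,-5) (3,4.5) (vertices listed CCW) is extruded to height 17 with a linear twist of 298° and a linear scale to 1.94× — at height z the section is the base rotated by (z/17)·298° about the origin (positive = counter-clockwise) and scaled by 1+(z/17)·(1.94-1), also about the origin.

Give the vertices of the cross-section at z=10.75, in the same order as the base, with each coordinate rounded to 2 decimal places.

Cross-section at z=10.75: (5.93,8.94) (-5.11,7.30) (-3.68,-7.80)

t = z/height = 10.75/17 = 0.632353
s = 1 + (scale-1)·z/height = 1 + (1.94-1)·10.75/17 = 1.594412
θ = twist·z/height = 298°·10.75/17 = 188.4412° = 3.288919 rad
cos θ = -0.989167, sin θ = -0.146794 (intermediates below are computed at full precision and shown rounded to 5 d.p.)
v1: (-4.5,-5) → rotate → (3.71728,5.60641) → ×s → (5.92688,8.93892) → (5.93,8.94)
v2: (2.5,-5) → rotate → (-3.20689,4.57885) → ×s → (-5.11310,7.30057) → (-5.11,7.30)
v3: (3,4.5) → rotate → (-2.30693,-4.89163) → ×s → (-3.67819,-7.79928) → (-3.68,-7.80)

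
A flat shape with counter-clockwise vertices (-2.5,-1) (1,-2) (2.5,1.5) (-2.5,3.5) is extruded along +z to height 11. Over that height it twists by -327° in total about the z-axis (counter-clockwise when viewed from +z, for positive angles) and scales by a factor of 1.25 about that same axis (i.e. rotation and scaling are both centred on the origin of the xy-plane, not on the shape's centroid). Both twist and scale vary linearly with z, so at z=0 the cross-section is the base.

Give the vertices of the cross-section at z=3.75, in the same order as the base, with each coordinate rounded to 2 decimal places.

t = z/height = 3.75/11 = 0.340909
s = 1 + (scale-1)·z/height = 1 + (1.25-1)·3.75/11 = 1.085227
θ = twist·z/height = -327°·3.75/11 = -111.4773° = -1.945645 rad
cos θ = -0.366132, sin θ = -0.930563 (intermediates below are computed at full precision and shown rounded to 5 d.p.)
v1: (-2.5,-1) → rotate → (-0.01523,2.69254) → ×s → (-0.01653,2.92202) → (-0.02,2.92)
v2: (1,-2) → rotate → (-2.22726,-0.19830) → ×s → (-2.41708,-0.21520) → (-2.42,-0.22)
v3: (2.5,1.5) → rotate → (0.48051,-2.87561) → ×s → (0.52147,-3.12069) → (0.52,-3.12)
v4: (-2.5,3.5) → rotate → (4.17230,1.04494) → ×s → (4.52789,1.13400) → (4.53,1.13)

Cross-section at z=3.75: (-0.02,2.92) (-2.42,-0.22) (0.52,-3.12) (4.53,1.13)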